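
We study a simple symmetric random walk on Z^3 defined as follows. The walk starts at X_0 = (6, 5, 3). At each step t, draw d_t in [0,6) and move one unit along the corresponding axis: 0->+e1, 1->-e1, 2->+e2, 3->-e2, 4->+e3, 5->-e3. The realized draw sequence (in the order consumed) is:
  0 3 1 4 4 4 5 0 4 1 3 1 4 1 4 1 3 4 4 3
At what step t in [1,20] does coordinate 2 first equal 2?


17

t=0: X=(6, 5, 3), d=0 → +e1, X_1=(7, 5, 3)
t=1: X=(7, 5, 3), d=3 → -e2, X_2=(7, 4, 3)
t=2: X=(7, 4, 3), d=1 → -e1, X_3=(6, 4, 3)
t=3: X=(6, 4, 3), d=4 → +e3, X_4=(6, 4, 4)
t=4: X=(6, 4, 4), d=4 → +e3, X_5=(6, 4, 5)
t=5: X=(6, 4, 5), d=4 → +e3, X_6=(6, 4, 6)
t=6: X=(6, 4, 6), d=5 → -e3, X_7=(6, 4, 5)
t=7: X=(6, 4, 5), d=0 → +e1, X_8=(7, 4, 5)
t=8: X=(7, 4, 5), d=4 → +e3, X_9=(7, 4, 6)
t=9: X=(7, 4, 6), d=1 → -e1, X_10=(6, 4, 6)
t=10: X=(6, 4, 6), d=3 → -e2, X_11=(6, 3, 6)
t=11: X=(6, 3, 6), d=1 → -e1, X_12=(5, 3, 6)
t=12: X=(5, 3, 6), d=4 → +e3, X_13=(5, 3, 7)
t=13: X=(5, 3, 7), d=1 → -e1, X_14=(4, 3, 7)
t=14: X=(4, 3, 7), d=4 → +e3, X_15=(4, 3, 8)
t=15: X=(4, 3, 8), d=1 → -e1, X_16=(3, 3, 8)
t=16: X=(3, 3, 8), d=3 → -e2, X_17=(3, 2, 8)
t=17: X=(3, 2, 8), d=4 → +e3, X_18=(3, 2, 9)
t=18: X=(3, 2, 9), d=4 → +e3, X_19=(3, 2, 10)
t=19: X=(3, 2, 10), d=3 → -e2, X_20=(3, 1, 10)


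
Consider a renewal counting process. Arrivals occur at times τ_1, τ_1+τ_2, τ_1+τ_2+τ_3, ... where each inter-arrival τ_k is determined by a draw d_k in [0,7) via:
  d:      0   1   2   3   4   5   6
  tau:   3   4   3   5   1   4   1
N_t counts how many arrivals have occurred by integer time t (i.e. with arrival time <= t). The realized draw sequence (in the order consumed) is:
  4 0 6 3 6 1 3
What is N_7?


draw d_1=4: τ_1=1, arrival time A_1=1
draw d_2=0: τ_2=3, arrival time A_2=4
draw d_3=6: τ_3=1, arrival time A_3=5
draw d_4=3: τ_4=5, arrival time A_4=10
draw d_5=6: τ_5=1, arrival time A_5=11
draw d_6=1: τ_6=4, arrival time A_6=15
draw d_7=3: τ_7=5, arrival time A_7=20
N_t over t=0..7: 0:0 1:1 2:1 3:1 4:2 5:3 6:3 7:3

3


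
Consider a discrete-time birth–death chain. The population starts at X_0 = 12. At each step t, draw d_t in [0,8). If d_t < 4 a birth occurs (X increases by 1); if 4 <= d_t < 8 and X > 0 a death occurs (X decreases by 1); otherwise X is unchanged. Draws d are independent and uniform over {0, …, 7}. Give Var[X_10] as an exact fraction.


X can drop by at most 1 per step and X_0 = 12 > T = 10, so X_t >= 12 − t >= 2 > 0 for every t <= 10: the floor at 0 (the 'and X > 0' condition) never binds. Hence X_10 = X_0 + Σ_{t<10} Y_t with i.i.d. increments Y_t = y(d_t) ∈ {+1, −1, 0}.
Outcome values over d=0..7: [1, 1, 1, 1, -1, -1, -1, -1]
Σy = 0, Σy² = 8, M = 8
μ = 0/8 = 0,  σ² = 8/8 − (0)² = 1
Independent increments: Var[X_10] = 10·σ² = 10·(1) = 10

10


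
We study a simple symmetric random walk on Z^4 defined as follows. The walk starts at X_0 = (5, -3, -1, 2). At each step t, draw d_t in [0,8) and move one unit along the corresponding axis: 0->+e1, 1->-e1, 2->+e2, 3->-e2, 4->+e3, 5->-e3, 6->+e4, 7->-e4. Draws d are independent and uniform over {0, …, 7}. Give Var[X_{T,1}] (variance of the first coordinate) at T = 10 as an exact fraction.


Outcome values over d=0..7: [1, -1, 0, 0, 0, 0, 0, 0]
Σy = 0, Σy² = 2, M = 8
μ = 0/8 = 0,  σ² = 2/8 − (0)² = 1/4
Independent increments: Var[X_10] = 10·σ² = 10·(1/4) = 5/2

5/2


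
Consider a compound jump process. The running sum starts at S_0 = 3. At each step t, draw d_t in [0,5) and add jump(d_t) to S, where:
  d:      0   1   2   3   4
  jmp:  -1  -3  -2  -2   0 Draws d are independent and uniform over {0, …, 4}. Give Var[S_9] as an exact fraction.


Outcome values over d=0..4: [-1, -3, -2, -2, 0]
Σy = -8, Σy² = 18, M = 5
μ = -8/5 = -8/5,  σ² = 18/5 − (-8/5)² = 26/25
Independent increments: Var[S_9] = 9·σ² = 9·(26/25) = 234/25

234/25


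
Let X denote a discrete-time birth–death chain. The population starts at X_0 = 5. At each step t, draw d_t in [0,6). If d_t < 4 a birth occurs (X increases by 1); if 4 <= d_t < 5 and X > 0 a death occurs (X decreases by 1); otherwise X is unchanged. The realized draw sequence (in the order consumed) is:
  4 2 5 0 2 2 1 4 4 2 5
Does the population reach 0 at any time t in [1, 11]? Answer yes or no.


no

t=0: X=5, d=4 → death, X_1=4
t=1: X=4, d=2 → birth, X_2=5
t=2: X=5, d=5 → hold, X_3=5
t=3: X=5, d=0 → birth, X_4=6
t=4: X=6, d=2 → birth, X_5=7
t=5: X=7, d=2 → birth, X_6=8
t=6: X=8, d=1 → birth, X_7=9
t=7: X=9, d=4 → death, X_8=8
t=8: X=8, d=4 → death, X_9=7
t=9: X=7, d=2 → birth, X_10=8
t=10: X=8, d=5 → hold, X_11=8


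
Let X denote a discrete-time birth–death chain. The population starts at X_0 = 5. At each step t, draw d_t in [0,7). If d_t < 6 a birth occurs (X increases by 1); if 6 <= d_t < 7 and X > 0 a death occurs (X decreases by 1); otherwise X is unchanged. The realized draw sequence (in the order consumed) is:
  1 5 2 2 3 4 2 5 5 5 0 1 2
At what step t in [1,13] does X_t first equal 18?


t=0: X=5, d=1 → birth, X_1=6
t=1: X=6, d=5 → birth, X_2=7
t=2: X=7, d=2 → birth, X_3=8
t=3: X=8, d=2 → birth, X_4=9
t=4: X=9, d=3 → birth, X_5=10
t=5: X=10, d=4 → birth, X_6=11
t=6: X=11, d=2 → birth, X_7=12
t=7: X=12, d=5 → birth, X_8=13
t=8: X=13, d=5 → birth, X_9=14
t=9: X=14, d=5 → birth, X_10=15
t=10: X=15, d=0 → birth, X_11=16
t=11: X=16, d=1 → birth, X_12=17
t=12: X=17, d=2 → birth, X_13=18

13


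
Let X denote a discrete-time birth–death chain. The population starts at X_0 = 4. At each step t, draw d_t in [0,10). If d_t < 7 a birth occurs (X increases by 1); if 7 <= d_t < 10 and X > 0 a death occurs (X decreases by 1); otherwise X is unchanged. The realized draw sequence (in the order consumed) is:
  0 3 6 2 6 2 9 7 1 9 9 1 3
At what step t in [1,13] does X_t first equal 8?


t=0: X=4, d=0 → birth, X_1=5
t=1: X=5, d=3 → birth, X_2=6
t=2: X=6, d=6 → birth, X_3=7
t=3: X=7, d=2 → birth, X_4=8
t=4: X=8, d=6 → birth, X_5=9
t=5: X=9, d=2 → birth, X_6=10
t=6: X=10, d=9 → death, X_7=9
t=7: X=9, d=7 → death, X_8=8
t=8: X=8, d=1 → birth, X_9=9
t=9: X=9, d=9 → death, X_10=8
t=10: X=8, d=9 → death, X_11=7
t=11: X=7, d=1 → birth, X_12=8
t=12: X=8, d=3 → birth, X_13=9

4


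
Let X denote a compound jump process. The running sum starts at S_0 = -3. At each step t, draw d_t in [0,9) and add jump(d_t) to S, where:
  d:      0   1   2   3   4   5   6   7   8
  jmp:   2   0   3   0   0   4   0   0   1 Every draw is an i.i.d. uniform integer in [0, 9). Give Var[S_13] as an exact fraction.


Outcome values over d=0..8: [2, 0, 3, 0, 0, 4, 0, 0, 1]
Σy = 10, Σy² = 30, M = 9
μ = 10/9 = 10/9,  σ² = 30/9 − (10/9)² = 170/81
Independent increments: Var[S_13] = 13·σ² = 13·(170/81) = 2210/81

2210/81


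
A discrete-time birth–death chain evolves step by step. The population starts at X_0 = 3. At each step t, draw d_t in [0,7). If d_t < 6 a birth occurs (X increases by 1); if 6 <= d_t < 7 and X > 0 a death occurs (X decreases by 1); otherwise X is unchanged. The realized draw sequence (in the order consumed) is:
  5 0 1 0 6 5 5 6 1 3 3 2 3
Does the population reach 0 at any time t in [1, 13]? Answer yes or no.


t=0: X=3, d=5 → birth, X_1=4
t=1: X=4, d=0 → birth, X_2=5
t=2: X=5, d=1 → birth, X_3=6
t=3: X=6, d=0 → birth, X_4=7
t=4: X=7, d=6 → death, X_5=6
t=5: X=6, d=5 → birth, X_6=7
t=6: X=7, d=5 → birth, X_7=8
t=7: X=8, d=6 → death, X_8=7
t=8: X=7, d=1 → birth, X_9=8
t=9: X=8, d=3 → birth, X_10=9
t=10: X=9, d=3 → birth, X_11=10
t=11: X=10, d=2 → birth, X_12=11
t=12: X=11, d=3 → birth, X_13=12

no


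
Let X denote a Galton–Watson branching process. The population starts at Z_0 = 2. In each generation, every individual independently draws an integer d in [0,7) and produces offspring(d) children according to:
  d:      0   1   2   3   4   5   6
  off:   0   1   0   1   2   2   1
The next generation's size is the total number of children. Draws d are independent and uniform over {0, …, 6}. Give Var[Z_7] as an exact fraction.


8

Outcome values over d=0..6: [0, 1, 0, 1, 2, 2, 1]
Σy = 7, Σy² = 11, M = 7
μ = 7/7 = 1,  σ² = 11/7 − (1)² = 4/7
V_0 = 0, E_0 = 2
V_1 = 4/7·E_0 + (1)²·V_0 = 8/7;  E_1 = 2
V_2 = 4/7·E_1 + (1)²·V_1 = 16/7;  E_2 = 2
V_3 = 4/7·E_2 + (1)²·V_2 = 24/7;  E_3 = 2
V_4 = 4/7·E_3 + (1)²·V_3 = 32/7;  E_4 = 2
V_5 = 4/7·E_4 + (1)²·V_4 = 40/7;  E_5 = 2
V_6 = 4/7·E_5 + (1)²·V_5 = 48/7;  E_6 = 2
V_7 = 4/7·E_6 + (1)²·V_6 = 8;  E_7 = 2


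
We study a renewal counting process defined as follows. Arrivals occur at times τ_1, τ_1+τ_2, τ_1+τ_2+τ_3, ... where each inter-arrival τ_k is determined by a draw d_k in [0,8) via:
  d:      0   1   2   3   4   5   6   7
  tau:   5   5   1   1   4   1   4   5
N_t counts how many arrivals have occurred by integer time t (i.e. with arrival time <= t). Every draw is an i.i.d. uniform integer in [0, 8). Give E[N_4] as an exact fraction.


3433/4096

Inter-arrival values over d=0..7: [5, 5, 1, 1, 4, 1, 4, 5]
Each d has probability 1/8, so the pmf of τ is: f(1) = 3/8, f(4) = 1/4, f(5) = 3/8
Renewal equation for m(n) = E[N_n]: condition on τ_1 = k (if k <= n, one arrival plus a fresh copy on the remaining n−k steps): m(n) = F(n) + Σ_{k<=n} f(k)·m(n−k), where F(n) = P(τ <= n) and m(0) = 0
m(1) = F(1) = 3/8
m(2) = F(2) + f(1)·m(1) = 3/8 + 3/8·3/8 = 33/64
m(3) = F(3) + f(1)·m(2) = 3/8 + 3/8·33/64 = 291/512
m(4) = F(4) + f(1)·m(3) = 5/8 + 3/8·291/512 = 3433/4096
E[N_4] = m(4) = 3433/4096


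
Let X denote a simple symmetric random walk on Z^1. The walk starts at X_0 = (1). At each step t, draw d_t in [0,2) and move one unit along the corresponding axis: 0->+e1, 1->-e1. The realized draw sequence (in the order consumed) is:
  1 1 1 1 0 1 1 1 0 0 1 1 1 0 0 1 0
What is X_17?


(-4)

t=0: X=(1), d=1 → -e1, X_1=(0)
t=1: X=(0), d=1 → -e1, X_2=(-1)
t=2: X=(-1), d=1 → -e1, X_3=(-2)
t=3: X=(-2), d=1 → -e1, X_4=(-3)
t=4: X=(-3), d=0 → +e1, X_5=(-2)
t=5: X=(-2), d=1 → -e1, X_6=(-3)
t=6: X=(-3), d=1 → -e1, X_7=(-4)
t=7: X=(-4), d=1 → -e1, X_8=(-5)
t=8: X=(-5), d=0 → +e1, X_9=(-4)
t=9: X=(-4), d=0 → +e1, X_10=(-3)
t=10: X=(-3), d=1 → -e1, X_11=(-4)
t=11: X=(-4), d=1 → -e1, X_12=(-5)
t=12: X=(-5), d=1 → -e1, X_13=(-6)
t=13: X=(-6), d=0 → +e1, X_14=(-5)
t=14: X=(-5), d=0 → +e1, X_15=(-4)
t=15: X=(-4), d=1 → -e1, X_16=(-5)
t=16: X=(-5), d=0 → +e1, X_17=(-4)


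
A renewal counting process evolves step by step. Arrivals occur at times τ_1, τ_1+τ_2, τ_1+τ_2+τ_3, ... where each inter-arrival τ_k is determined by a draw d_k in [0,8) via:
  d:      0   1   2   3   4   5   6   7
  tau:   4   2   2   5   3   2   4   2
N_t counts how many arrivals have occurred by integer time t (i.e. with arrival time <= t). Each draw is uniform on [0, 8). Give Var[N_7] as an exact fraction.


Inter-arrival values over d=0..7: [4, 2, 2, 5, 3, 2, 4, 2]
Each d has probability 1/8, so the pmf of τ is: f(2) = 1/2, f(3) = 1/8, f(4) = 1/4, f(5) = 1/8
Let p_n(j) = P(N_n = j), with p_0 = [1]. Condition on τ_1: p_n(0) = P(τ > n), and for j >= 1, p_n(j) = Σ_{k<=n} f(k)·p_{n−k}(j−1)
p_1 = [1]  (j = 0)
p_2 = [1/2, 1/2]  (j = 0..1)
p_3 = [3/8, 5/8]  (j = 0..1)
p_4 = [1/8, 5/8, 1/4]  (j = 0..2)
p_5 = [0, 5/8, 3/8]  (j = 0..2)
p_6 = [0, 23/64, 33/64, 1/8]  (j = 0..3)
p_7 = [0, 11/64, 39/64, 7/32]  (j = 0..3)
E[N_7] = Σ j·p_7(j) = 131/64;  E[N_7²] = Σ j²·p_7(j) = 293/64
Var[N_7] = 293/64 − (131/64)² = 1591/4096

1591/4096


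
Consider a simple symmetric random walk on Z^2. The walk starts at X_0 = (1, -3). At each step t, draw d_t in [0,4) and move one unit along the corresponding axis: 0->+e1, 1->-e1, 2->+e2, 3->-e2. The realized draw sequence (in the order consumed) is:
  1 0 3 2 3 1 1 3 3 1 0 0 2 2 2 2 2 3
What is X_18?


(0, -2)

t=0: X=(1, -3), d=1 → -e1, X_1=(0, -3)
t=1: X=(0, -3), d=0 → +e1, X_2=(1, -3)
t=2: X=(1, -3), d=3 → -e2, X_3=(1, -4)
t=3: X=(1, -4), d=2 → +e2, X_4=(1, -3)
t=4: X=(1, -3), d=3 → -e2, X_5=(1, -4)
t=5: X=(1, -4), d=1 → -e1, X_6=(0, -4)
t=6: X=(0, -4), d=1 → -e1, X_7=(-1, -4)
t=7: X=(-1, -4), d=3 → -e2, X_8=(-1, -5)
t=8: X=(-1, -5), d=3 → -e2, X_9=(-1, -6)
t=9: X=(-1, -6), d=1 → -e1, X_10=(-2, -6)
t=10: X=(-2, -6), d=0 → +e1, X_11=(-1, -6)
t=11: X=(-1, -6), d=0 → +e1, X_12=(0, -6)
t=12: X=(0, -6), d=2 → +e2, X_13=(0, -5)
t=13: X=(0, -5), d=2 → +e2, X_14=(0, -4)
t=14: X=(0, -4), d=2 → +e2, X_15=(0, -3)
t=15: X=(0, -3), d=2 → +e2, X_16=(0, -2)
t=16: X=(0, -2), d=2 → +e2, X_17=(0, -1)
t=17: X=(0, -1), d=3 → -e2, X_18=(0, -2)


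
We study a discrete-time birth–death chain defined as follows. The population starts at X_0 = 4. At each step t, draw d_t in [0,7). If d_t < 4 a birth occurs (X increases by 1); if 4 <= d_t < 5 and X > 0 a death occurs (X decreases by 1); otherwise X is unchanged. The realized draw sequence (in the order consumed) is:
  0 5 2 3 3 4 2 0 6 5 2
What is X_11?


t=0: X=4, d=0 → birth, X_1=5
t=1: X=5, d=5 → hold, X_2=5
t=2: X=5, d=2 → birth, X_3=6
t=3: X=6, d=3 → birth, X_4=7
t=4: X=7, d=3 → birth, X_5=8
t=5: X=8, d=4 → death, X_6=7
t=6: X=7, d=2 → birth, X_7=8
t=7: X=8, d=0 → birth, X_8=9
t=8: X=9, d=6 → hold, X_9=9
t=9: X=9, d=5 → hold, X_10=9
t=10: X=9, d=2 → birth, X_11=10

10


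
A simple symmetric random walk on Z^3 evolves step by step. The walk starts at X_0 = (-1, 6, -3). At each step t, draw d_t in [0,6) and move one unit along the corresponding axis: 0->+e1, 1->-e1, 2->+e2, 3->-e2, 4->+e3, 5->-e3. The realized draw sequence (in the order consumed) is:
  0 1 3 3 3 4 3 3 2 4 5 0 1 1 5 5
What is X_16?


(-2, 2, -4)

t=0: X=(-1, 6, -3), d=0 → +e1, X_1=(0, 6, -3)
t=1: X=(0, 6, -3), d=1 → -e1, X_2=(-1, 6, -3)
t=2: X=(-1, 6, -3), d=3 → -e2, X_3=(-1, 5, -3)
t=3: X=(-1, 5, -3), d=3 → -e2, X_4=(-1, 4, -3)
t=4: X=(-1, 4, -3), d=3 → -e2, X_5=(-1, 3, -3)
t=5: X=(-1, 3, -3), d=4 → +e3, X_6=(-1, 3, -2)
t=6: X=(-1, 3, -2), d=3 → -e2, X_7=(-1, 2, -2)
t=7: X=(-1, 2, -2), d=3 → -e2, X_8=(-1, 1, -2)
t=8: X=(-1, 1, -2), d=2 → +e2, X_9=(-1, 2, -2)
t=9: X=(-1, 2, -2), d=4 → +e3, X_10=(-1, 2, -1)
t=10: X=(-1, 2, -1), d=5 → -e3, X_11=(-1, 2, -2)
t=11: X=(-1, 2, -2), d=0 → +e1, X_12=(0, 2, -2)
t=12: X=(0, 2, -2), d=1 → -e1, X_13=(-1, 2, -2)
t=13: X=(-1, 2, -2), d=1 → -e1, X_14=(-2, 2, -2)
t=14: X=(-2, 2, -2), d=5 → -e3, X_15=(-2, 2, -3)
t=15: X=(-2, 2, -3), d=5 → -e3, X_16=(-2, 2, -4)


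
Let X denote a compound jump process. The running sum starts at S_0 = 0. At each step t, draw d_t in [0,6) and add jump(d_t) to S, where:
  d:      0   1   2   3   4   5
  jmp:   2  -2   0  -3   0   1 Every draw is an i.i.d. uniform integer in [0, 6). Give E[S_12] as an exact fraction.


-4

Outcome values over d=0..5: [2, -2, 0, -3, 0, 1]
Σy = -2, Σy² = 18, M = 6
μ = -2/6 = -1/3,  σ² = 18/6 − (-1/3)² = 26/9
E[S_12] = 0 + 12·(-1/3) = -4


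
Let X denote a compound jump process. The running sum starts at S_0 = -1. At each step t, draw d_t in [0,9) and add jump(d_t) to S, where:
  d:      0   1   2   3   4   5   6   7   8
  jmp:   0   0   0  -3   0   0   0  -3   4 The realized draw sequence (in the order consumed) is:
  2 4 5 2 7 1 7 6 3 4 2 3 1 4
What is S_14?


-13

t=0: S=-1, d=2, jump=0, S_1=-1
t=1: S=-1, d=4, jump=0, S_2=-1
t=2: S=-1, d=5, jump=0, S_3=-1
t=3: S=-1, d=2, jump=0, S_4=-1
t=4: S=-1, d=7, jump=-3, S_5=-4
t=5: S=-4, d=1, jump=0, S_6=-4
t=6: S=-4, d=7, jump=-3, S_7=-7
t=7: S=-7, d=6, jump=0, S_8=-7
t=8: S=-7, d=3, jump=-3, S_9=-10
t=9: S=-10, d=4, jump=0, S_10=-10
t=10: S=-10, d=2, jump=0, S_11=-10
t=11: S=-10, d=3, jump=-3, S_12=-13
t=12: S=-13, d=1, jump=0, S_13=-13
t=13: S=-13, d=4, jump=0, S_14=-13


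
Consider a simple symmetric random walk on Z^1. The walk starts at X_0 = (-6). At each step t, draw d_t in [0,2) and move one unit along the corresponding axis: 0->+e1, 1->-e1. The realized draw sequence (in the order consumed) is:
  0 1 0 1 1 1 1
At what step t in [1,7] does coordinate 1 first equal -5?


t=0: X=(-6), d=0 → +e1, X_1=(-5)
t=1: X=(-5), d=1 → -e1, X_2=(-6)
t=2: X=(-6), d=0 → +e1, X_3=(-5)
t=3: X=(-5), d=1 → -e1, X_4=(-6)
t=4: X=(-6), d=1 → -e1, X_5=(-7)
t=5: X=(-7), d=1 → -e1, X_6=(-8)
t=6: X=(-8), d=1 → -e1, X_7=(-9)

1


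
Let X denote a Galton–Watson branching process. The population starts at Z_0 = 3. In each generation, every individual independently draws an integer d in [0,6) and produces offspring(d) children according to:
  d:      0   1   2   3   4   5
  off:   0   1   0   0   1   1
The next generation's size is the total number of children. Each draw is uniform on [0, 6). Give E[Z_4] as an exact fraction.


3/16

Outcome values over d=0..5: [0, 1, 0, 0, 1, 1]
Σy = 3, Σy² = 3, M = 6
μ = 3/6 = 1/2,  σ² = 3/6 − (1/2)² = 1/4
E[Z_0] = 3
E[Z_1] = 1/2·E[Z_0] = 3/2
E[Z_2] = 1/2·E[Z_1] = 3/4
E[Z_3] = 1/2·E[Z_2] = 3/8
E[Z_4] = 1/2·E[Z_3] = 3/16


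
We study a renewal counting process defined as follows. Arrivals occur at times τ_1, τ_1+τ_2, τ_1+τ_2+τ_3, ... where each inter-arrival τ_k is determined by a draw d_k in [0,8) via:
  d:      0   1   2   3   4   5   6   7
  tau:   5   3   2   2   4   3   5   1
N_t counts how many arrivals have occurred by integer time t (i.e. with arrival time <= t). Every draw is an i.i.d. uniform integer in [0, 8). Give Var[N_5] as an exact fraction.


Inter-arrival values over d=0..7: [5, 3, 2, 2, 4, 3, 5, 1]
Each d has probability 1/8, so the pmf of τ is: f(1) = 1/8, f(2) = 1/4, f(3) = 1/4, f(4) = 1/8, f(5) = 1/4
Let p_n(j) = P(N_n = j), with p_0 = [1]. Condition on τ_1: p_n(0) = P(τ > n), and for j >= 1, p_n(j) = Σ_{k<=n} f(k)·p_{n−k}(j−1)
p_1 = [7/8, 1/8]  (j = 0..1)
p_2 = [5/8, 23/64, 1/64]  (j = 0..2)
p_3 = [3/8, 35/64, 39/512, 1/512]  (j = 0..3)
p_4 = [1/4, 35/64, 97/512, 55/4096, 1/4096]  (j = 0..4)
p_5 = [0, 41/64, 159/512, 191/4096, 71/32768, 1/32768]  (j = 0..5)
E[N_5] = Σ j·p_5(j) = 46217/32768;  E[N_5²] = Σ j²·p_5(j) = 76609/32768
Var[N_5] = 76609/32768 − (46217/32768)² = 374312623/1073741824

374312623/1073741824


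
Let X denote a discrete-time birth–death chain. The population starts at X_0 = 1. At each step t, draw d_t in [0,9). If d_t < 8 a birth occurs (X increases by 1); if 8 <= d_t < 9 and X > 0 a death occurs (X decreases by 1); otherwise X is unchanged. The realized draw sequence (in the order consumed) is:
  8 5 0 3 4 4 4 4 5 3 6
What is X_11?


10

t=0: X=1, d=8 → death, X_1=0
t=1: X=0, d=5 → birth, X_2=1
t=2: X=1, d=0 → birth, X_3=2
t=3: X=2, d=3 → birth, X_4=3
t=4: X=3, d=4 → birth, X_5=4
t=5: X=4, d=4 → birth, X_6=5
t=6: X=5, d=4 → birth, X_7=6
t=7: X=6, d=4 → birth, X_8=7
t=8: X=7, d=5 → birth, X_9=8
t=9: X=8, d=3 → birth, X_10=9
t=10: X=9, d=6 → birth, X_11=10


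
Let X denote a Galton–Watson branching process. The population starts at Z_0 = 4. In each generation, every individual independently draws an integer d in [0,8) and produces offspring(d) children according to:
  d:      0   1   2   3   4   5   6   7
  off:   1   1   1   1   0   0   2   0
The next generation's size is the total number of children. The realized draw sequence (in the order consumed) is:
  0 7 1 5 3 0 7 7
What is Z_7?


gen 0: Z_0=4, draws=[0, 7, 1, 5], offspring=[1, 0, 1, 0], Z_1=2
gen 1: Z_1=2, draws=[3, 0], offspring=[1, 1], Z_2=2
gen 2: Z_2=2, draws=[7, 7], offspring=[0, 0], Z_3=0
gen 3: Z_3=0, draws=[], offspring=[], Z_4=0
gen 4: Z_4=0, draws=[], offspring=[], Z_5=0
gen 5: Z_5=0, draws=[], offspring=[], Z_6=0
gen 6: Z_6=0, draws=[], offspring=[], Z_7=0

0


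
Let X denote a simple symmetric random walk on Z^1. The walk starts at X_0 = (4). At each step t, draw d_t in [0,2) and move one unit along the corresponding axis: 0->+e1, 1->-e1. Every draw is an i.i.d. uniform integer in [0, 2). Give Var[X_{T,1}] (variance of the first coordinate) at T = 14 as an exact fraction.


Outcome values over d=0..1: [1, -1]
Σy = 0, Σy² = 2, M = 2
μ = 0/2 = 0,  σ² = 2/2 − (0)² = 1
Independent increments: Var[X_14] = 14·σ² = 14·(1) = 14

14


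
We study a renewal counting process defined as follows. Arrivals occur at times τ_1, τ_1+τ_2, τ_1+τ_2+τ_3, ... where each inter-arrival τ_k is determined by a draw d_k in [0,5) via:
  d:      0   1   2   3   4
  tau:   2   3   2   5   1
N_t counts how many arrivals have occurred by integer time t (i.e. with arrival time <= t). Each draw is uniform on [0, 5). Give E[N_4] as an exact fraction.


811/625

Inter-arrival values over d=0..4: [2, 3, 2, 5, 1]
Each d has probability 1/5, so the pmf of τ is: f(1) = 1/5, f(2) = 2/5, f(3) = 1/5, f(5) = 1/5
Renewal equation for m(n) = E[N_n]: condition on τ_1 = k (if k <= n, one arrival plus a fresh copy on the remaining n−k steps): m(n) = F(n) + Σ_{k<=n} f(k)·m(n−k), where F(n) = P(τ <= n) and m(0) = 0
m(1) = F(1) = 1/5
m(2) = F(2) + f(1)·m(1) = 3/5 + 1/5·1/5 = 16/25
m(3) = F(3) + f(1)·m(2) + f(2)·m(1) = 4/5 + 1/5·16/25 + 2/5·1/5 = 126/125
m(4) = F(4) + f(1)·m(3) + f(2)·m(2) + f(3)·m(1) = 4/5 + 1/5·126/125 + 2/5·16/25 + 1/5·1/5 = 811/625
E[N_4] = m(4) = 811/625


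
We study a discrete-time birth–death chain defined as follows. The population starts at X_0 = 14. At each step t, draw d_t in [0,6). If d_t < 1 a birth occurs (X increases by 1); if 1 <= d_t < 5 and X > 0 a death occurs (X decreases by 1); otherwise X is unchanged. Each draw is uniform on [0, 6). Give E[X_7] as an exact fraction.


21/2

X can drop by at most 1 per step and X_0 = 14 > T = 7, so X_t >= 14 − t >= 7 > 0 for every t <= 7: the floor at 0 (the 'and X > 0' condition) never binds. Hence X_7 = X_0 + Σ_{t<7} Y_t with i.i.d. increments Y_t = y(d_t) ∈ {+1, −1, 0}.
Outcome values over d=0..5: [1, -1, -1, -1, -1, 0]
Σy = -3, Σy² = 5, M = 6
μ = -3/6 = -1/2,  σ² = 5/6 − (-1/2)² = 7/12
E[X_7] = 14 + 7·(-1/2) = 21/2


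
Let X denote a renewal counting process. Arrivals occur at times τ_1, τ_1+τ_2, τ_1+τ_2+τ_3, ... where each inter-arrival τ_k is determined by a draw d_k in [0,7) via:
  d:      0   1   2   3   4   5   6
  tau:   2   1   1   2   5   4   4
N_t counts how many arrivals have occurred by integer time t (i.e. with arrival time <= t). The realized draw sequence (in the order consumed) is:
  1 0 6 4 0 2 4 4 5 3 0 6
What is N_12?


draw d_1=1: τ_1=1, arrival time A_1=1
draw d_2=0: τ_2=2, arrival time A_2=3
draw d_3=6: τ_3=4, arrival time A_3=7
draw d_4=4: τ_4=5, arrival time A_4=12
draw d_5=0: τ_5=2, arrival time A_5=14
draw d_6=2: τ_6=1, arrival time A_6=15
draw d_7=4: τ_7=5, arrival time A_7=20
draw d_8=4: τ_8=5, arrival time A_8=25
draw d_9=5: τ_9=4, arrival time A_9=29
draw d_10=3: τ_10=2, arrival time A_10=31
draw d_11=0: τ_11=2, arrival time A_11=33
draw d_12=6: τ_12=4, arrival time A_12=37
N_t over t=0..12: 0:0 1:1 2:1 3:2 4:2 5:2 6:2 7:3 8:3 9:3 10:3 11:3 12:4

4


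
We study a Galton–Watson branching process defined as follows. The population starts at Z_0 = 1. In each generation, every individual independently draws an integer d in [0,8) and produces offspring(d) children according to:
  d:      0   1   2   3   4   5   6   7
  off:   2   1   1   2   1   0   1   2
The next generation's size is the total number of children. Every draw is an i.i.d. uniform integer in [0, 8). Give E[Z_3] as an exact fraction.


Outcome values over d=0..7: [2, 1, 1, 2, 1, 0, 1, 2]
Σy = 10, Σy² = 16, M = 8
μ = 10/8 = 5/4,  σ² = 16/8 − (5/4)² = 7/16
E[Z_0] = 1
E[Z_1] = 5/4·E[Z_0] = 5/4
E[Z_2] = 5/4·E[Z_1] = 25/16
E[Z_3] = 5/4·E[Z_2] = 125/64

125/64


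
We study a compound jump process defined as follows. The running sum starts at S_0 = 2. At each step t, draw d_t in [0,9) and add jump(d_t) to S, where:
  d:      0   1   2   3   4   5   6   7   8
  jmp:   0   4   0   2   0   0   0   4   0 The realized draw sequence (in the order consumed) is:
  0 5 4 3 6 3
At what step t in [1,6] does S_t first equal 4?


4

t=0: S=2, d=0, jump=0, S_1=2
t=1: S=2, d=5, jump=0, S_2=2
t=2: S=2, d=4, jump=0, S_3=2
t=3: S=2, d=3, jump=2, S_4=4
t=4: S=4, d=6, jump=0, S_5=4
t=5: S=4, d=3, jump=2, S_6=6


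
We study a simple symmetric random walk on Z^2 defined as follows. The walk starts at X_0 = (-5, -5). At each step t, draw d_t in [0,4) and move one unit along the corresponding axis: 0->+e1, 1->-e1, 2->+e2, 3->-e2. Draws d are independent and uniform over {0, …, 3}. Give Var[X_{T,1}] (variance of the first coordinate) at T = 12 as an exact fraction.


6

Outcome values over d=0..3: [1, -1, 0, 0]
Σy = 0, Σy² = 2, M = 4
μ = 0/4 = 0,  σ² = 2/4 − (0)² = 1/2
Independent increments: Var[X_12] = 12·σ² = 12·(1/2) = 6


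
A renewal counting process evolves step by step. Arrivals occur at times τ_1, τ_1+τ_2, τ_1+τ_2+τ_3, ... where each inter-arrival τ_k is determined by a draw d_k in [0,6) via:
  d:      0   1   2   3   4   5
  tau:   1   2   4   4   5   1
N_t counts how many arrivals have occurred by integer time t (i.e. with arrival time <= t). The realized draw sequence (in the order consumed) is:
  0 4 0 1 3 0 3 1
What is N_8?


draw d_1=0: τ_1=1, arrival time A_1=1
draw d_2=4: τ_2=5, arrival time A_2=6
draw d_3=0: τ_3=1, arrival time A_3=7
draw d_4=1: τ_4=2, arrival time A_4=9
draw d_5=3: τ_5=4, arrival time A_5=13
draw d_6=0: τ_6=1, arrival time A_6=14
draw d_7=3: τ_7=4, arrival time A_7=18
draw d_8=1: τ_8=2, arrival time A_8=20
N_t over t=0..8: 0:0 1:1 2:1 3:1 4:1 5:1 6:2 7:3 8:3

3


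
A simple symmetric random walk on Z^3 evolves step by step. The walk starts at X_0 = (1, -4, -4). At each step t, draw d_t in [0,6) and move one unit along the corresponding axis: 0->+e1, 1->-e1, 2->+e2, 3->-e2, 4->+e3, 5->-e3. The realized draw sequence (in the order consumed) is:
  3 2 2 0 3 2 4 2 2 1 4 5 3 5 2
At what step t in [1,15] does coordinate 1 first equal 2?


t=0: X=(1, -4, -4), d=3 → -e2, X_1=(1, -5, -4)
t=1: X=(1, -5, -4), d=2 → +e2, X_2=(1, -4, -4)
t=2: X=(1, -4, -4), d=2 → +e2, X_3=(1, -3, -4)
t=3: X=(1, -3, -4), d=0 → +e1, X_4=(2, -3, -4)
t=4: X=(2, -3, -4), d=3 → -e2, X_5=(2, -4, -4)
t=5: X=(2, -4, -4), d=2 → +e2, X_6=(2, -3, -4)
t=6: X=(2, -3, -4), d=4 → +e3, X_7=(2, -3, -3)
t=7: X=(2, -3, -3), d=2 → +e2, X_8=(2, -2, -3)
t=8: X=(2, -2, -3), d=2 → +e2, X_9=(2, -1, -3)
t=9: X=(2, -1, -3), d=1 → -e1, X_10=(1, -1, -3)
t=10: X=(1, -1, -3), d=4 → +e3, X_11=(1, -1, -2)
t=11: X=(1, -1, -2), d=5 → -e3, X_12=(1, -1, -3)
t=12: X=(1, -1, -3), d=3 → -e2, X_13=(1, -2, -3)
t=13: X=(1, -2, -3), d=5 → -e3, X_14=(1, -2, -4)
t=14: X=(1, -2, -4), d=2 → +e2, X_15=(1, -1, -4)

4


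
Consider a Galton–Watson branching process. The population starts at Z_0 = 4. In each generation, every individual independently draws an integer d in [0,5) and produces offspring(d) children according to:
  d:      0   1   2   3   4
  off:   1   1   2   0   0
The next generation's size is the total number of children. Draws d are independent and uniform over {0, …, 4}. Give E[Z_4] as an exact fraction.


Outcome values over d=0..4: [1, 1, 2, 0, 0]
Σy = 4, Σy² = 6, M = 5
μ = 4/5 = 4/5,  σ² = 6/5 − (4/5)² = 14/25
E[Z_0] = 4
E[Z_1] = 4/5·E[Z_0] = 16/5
E[Z_2] = 4/5·E[Z_1] = 64/25
E[Z_3] = 4/5·E[Z_2] = 256/125
E[Z_4] = 4/5·E[Z_3] = 1024/625

1024/625


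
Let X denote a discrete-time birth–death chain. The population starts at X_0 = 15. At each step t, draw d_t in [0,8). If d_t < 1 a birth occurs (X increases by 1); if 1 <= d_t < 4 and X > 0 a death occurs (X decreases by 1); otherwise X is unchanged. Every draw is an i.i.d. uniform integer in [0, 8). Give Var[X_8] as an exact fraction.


X can drop by at most 1 per step and X_0 = 15 > T = 8, so X_t >= 15 − t >= 7 > 0 for every t <= 8: the floor at 0 (the 'and X > 0' condition) never binds. Hence X_8 = X_0 + Σ_{t<8} Y_t with i.i.d. increments Y_t = y(d_t) ∈ {+1, −1, 0}.
Outcome values over d=0..7: [1, -1, -1, -1, 0, 0, 0, 0]
Σy = -2, Σy² = 4, M = 8
μ = -2/8 = -1/4,  σ² = 4/8 − (-1/4)² = 7/16
Independent increments: Var[X_8] = 8·σ² = 8·(7/16) = 7/2

7/2


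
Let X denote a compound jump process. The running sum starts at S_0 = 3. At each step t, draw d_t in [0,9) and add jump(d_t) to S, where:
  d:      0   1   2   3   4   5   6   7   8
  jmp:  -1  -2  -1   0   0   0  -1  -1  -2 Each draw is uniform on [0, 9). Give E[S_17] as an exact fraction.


-109/9

Outcome values over d=0..8: [-1, -2, -1, 0, 0, 0, -1, -1, -2]
Σy = -8, Σy² = 12, M = 9
μ = -8/9 = -8/9,  σ² = 12/9 − (-8/9)² = 44/81
E[S_17] = 3 + 17·(-8/9) = -109/9


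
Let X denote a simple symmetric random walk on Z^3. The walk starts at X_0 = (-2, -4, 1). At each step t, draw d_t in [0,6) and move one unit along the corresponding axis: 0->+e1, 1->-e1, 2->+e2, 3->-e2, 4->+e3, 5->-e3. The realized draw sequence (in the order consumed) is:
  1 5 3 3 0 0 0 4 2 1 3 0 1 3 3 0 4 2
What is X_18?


(0, -7, 2)

t=0: X=(-2, -4, 1), d=1 → -e1, X_1=(-3, -4, 1)
t=1: X=(-3, -4, 1), d=5 → -e3, X_2=(-3, -4, 0)
t=2: X=(-3, -4, 0), d=3 → -e2, X_3=(-3, -5, 0)
t=3: X=(-3, -5, 0), d=3 → -e2, X_4=(-3, -6, 0)
t=4: X=(-3, -6, 0), d=0 → +e1, X_5=(-2, -6, 0)
t=5: X=(-2, -6, 0), d=0 → +e1, X_6=(-1, -6, 0)
t=6: X=(-1, -6, 0), d=0 → +e1, X_7=(0, -6, 0)
t=7: X=(0, -6, 0), d=4 → +e3, X_8=(0, -6, 1)
t=8: X=(0, -6, 1), d=2 → +e2, X_9=(0, -5, 1)
t=9: X=(0, -5, 1), d=1 → -e1, X_10=(-1, -5, 1)
t=10: X=(-1, -5, 1), d=3 → -e2, X_11=(-1, -6, 1)
t=11: X=(-1, -6, 1), d=0 → +e1, X_12=(0, -6, 1)
t=12: X=(0, -6, 1), d=1 → -e1, X_13=(-1, -6, 1)
t=13: X=(-1, -6, 1), d=3 → -e2, X_14=(-1, -7, 1)
t=14: X=(-1, -7, 1), d=3 → -e2, X_15=(-1, -8, 1)
t=15: X=(-1, -8, 1), d=0 → +e1, X_16=(0, -8, 1)
t=16: X=(0, -8, 1), d=4 → +e3, X_17=(0, -8, 2)
t=17: X=(0, -8, 2), d=2 → +e2, X_18=(0, -7, 2)


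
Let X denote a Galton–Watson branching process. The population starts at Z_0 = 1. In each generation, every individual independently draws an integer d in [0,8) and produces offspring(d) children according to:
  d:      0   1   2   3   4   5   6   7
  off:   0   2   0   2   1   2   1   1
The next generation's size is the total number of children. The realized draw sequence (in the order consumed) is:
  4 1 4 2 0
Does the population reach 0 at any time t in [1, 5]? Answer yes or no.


yes

gen 0: Z_0=1, draws=[4], offspring=[1], Z_1=1
gen 1: Z_1=1, draws=[1], offspring=[2], Z_2=2
gen 2: Z_2=2, draws=[4, 2], offspring=[1, 0], Z_3=1
gen 3: Z_3=1, draws=[0], offspring=[0], Z_4=0
gen 4: Z_4=0, draws=[], offspring=[], Z_5=0


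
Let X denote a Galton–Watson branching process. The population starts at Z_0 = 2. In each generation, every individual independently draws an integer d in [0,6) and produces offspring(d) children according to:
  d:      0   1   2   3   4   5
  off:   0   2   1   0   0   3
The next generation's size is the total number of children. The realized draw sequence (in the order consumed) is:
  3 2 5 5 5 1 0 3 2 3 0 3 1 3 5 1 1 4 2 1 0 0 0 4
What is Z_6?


gen 0: Z_0=2, draws=[3, 2], offspring=[0, 1], Z_1=1
gen 1: Z_1=1, draws=[5], offspring=[3], Z_2=3
gen 2: Z_2=3, draws=[5, 5, 1], offspring=[3, 3, 2], Z_3=8
gen 3: Z_3=8, draws=[0, 3, 2, 3, 0, 3, 1, 3], offspring=[0, 0, 1, 0, 0, 0, 2, 0], Z_4=3
gen 4: Z_4=3, draws=[5, 1, 1], offspring=[3, 2, 2], Z_5=7
gen 5: Z_5=7, draws=[4, 2, 1, 0, 0, 0, 4], offspring=[0, 1, 2, 0, 0, 0, 0], Z_6=3

3


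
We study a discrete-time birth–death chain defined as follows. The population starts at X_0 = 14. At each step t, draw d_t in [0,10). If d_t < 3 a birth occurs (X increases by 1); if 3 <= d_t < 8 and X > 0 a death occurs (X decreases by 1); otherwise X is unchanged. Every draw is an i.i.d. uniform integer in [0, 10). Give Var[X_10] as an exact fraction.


X can drop by at most 1 per step and X_0 = 14 > T = 10, so X_t >= 14 − t >= 4 > 0 for every t <= 10: the floor at 0 (the 'and X > 0' condition) never binds. Hence X_10 = X_0 + Σ_{t<10} Y_t with i.i.d. increments Y_t = y(d_t) ∈ {+1, −1, 0}.
Outcome values over d=0..9: [1, 1, 1, -1, -1, -1, -1, -1, 0, 0]
Σy = -2, Σy² = 8, M = 10
μ = -2/10 = -1/5,  σ² = 8/10 − (-1/5)² = 19/25
Independent increments: Var[X_10] = 10·σ² = 10·(19/25) = 38/5

38/5


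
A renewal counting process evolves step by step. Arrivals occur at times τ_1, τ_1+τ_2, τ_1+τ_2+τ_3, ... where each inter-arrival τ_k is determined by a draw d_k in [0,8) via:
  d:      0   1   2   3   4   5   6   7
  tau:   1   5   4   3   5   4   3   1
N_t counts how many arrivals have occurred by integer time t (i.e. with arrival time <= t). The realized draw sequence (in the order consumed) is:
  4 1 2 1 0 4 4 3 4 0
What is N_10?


draw d_1=4: τ_1=5, arrival time A_1=5
draw d_2=1: τ_2=5, arrival time A_2=10
draw d_3=2: τ_3=4, arrival time A_3=14
draw d_4=1: τ_4=5, arrival time A_4=19
draw d_5=0: τ_5=1, arrival time A_5=20
draw d_6=4: τ_6=5, arrival time A_6=25
draw d_7=4: τ_7=5, arrival time A_7=30
draw d_8=3: τ_8=3, arrival time A_8=33
draw d_9=4: τ_9=5, arrival time A_9=38
draw d_10=0: τ_10=1, arrival time A_10=39
N_t over t=0..10: 0:0 1:0 2:0 3:0 4:0 5:1 6:1 7:1 8:1 9:1 10:2

2


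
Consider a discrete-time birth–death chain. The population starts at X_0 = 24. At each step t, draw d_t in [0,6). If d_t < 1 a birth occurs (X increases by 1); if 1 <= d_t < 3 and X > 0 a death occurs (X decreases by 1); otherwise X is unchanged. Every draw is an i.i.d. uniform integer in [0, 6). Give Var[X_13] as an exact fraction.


X can drop by at most 1 per step and X_0 = 24 > T = 13, so X_t >= 24 − t >= 11 > 0 for every t <= 13: the floor at 0 (the 'and X > 0' condition) never binds. Hence X_13 = X_0 + Σ_{t<13} Y_t with i.i.d. increments Y_t = y(d_t) ∈ {+1, −1, 0}.
Outcome values over d=0..5: [1, -1, -1, 0, 0, 0]
Σy = -1, Σy² = 3, M = 6
μ = -1/6 = -1/6,  σ² = 3/6 − (-1/6)² = 17/36
Independent increments: Var[X_13] = 13·σ² = 13·(17/36) = 221/36

221/36


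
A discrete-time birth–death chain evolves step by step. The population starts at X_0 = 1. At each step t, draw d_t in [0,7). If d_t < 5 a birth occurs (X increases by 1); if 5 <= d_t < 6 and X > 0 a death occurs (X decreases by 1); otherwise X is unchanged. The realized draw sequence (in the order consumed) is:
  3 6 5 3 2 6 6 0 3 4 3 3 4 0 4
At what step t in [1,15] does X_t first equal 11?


15

t=0: X=1, d=3 → birth, X_1=2
t=1: X=2, d=6 → hold, X_2=2
t=2: X=2, d=5 → death, X_3=1
t=3: X=1, d=3 → birth, X_4=2
t=4: X=2, d=2 → birth, X_5=3
t=5: X=3, d=6 → hold, X_6=3
t=6: X=3, d=6 → hold, X_7=3
t=7: X=3, d=0 → birth, X_8=4
t=8: X=4, d=3 → birth, X_9=5
t=9: X=5, d=4 → birth, X_10=6
t=10: X=6, d=3 → birth, X_11=7
t=11: X=7, d=3 → birth, X_12=8
t=12: X=8, d=4 → birth, X_13=9
t=13: X=9, d=0 → birth, X_14=10
t=14: X=10, d=4 → birth, X_15=11


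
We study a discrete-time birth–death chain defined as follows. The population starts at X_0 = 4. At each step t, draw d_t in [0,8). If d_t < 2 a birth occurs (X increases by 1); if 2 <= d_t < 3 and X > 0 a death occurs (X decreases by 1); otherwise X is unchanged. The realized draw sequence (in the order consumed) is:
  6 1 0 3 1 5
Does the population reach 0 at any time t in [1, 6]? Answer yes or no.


no

t=0: X=4, d=6 → hold, X_1=4
t=1: X=4, d=1 → birth, X_2=5
t=2: X=5, d=0 → birth, X_3=6
t=3: X=6, d=3 → hold, X_4=6
t=4: X=6, d=1 → birth, X_5=7
t=5: X=7, d=5 → hold, X_6=7


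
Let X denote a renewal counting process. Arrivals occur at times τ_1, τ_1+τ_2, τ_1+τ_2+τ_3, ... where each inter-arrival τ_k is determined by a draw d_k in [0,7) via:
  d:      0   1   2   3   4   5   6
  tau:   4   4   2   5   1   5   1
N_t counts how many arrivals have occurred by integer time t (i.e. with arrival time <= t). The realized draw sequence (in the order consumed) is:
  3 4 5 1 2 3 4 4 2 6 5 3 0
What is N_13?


draw d_1=3: τ_1=5, arrival time A_1=5
draw d_2=4: τ_2=1, arrival time A_2=6
draw d_3=5: τ_3=5, arrival time A_3=11
draw d_4=1: τ_4=4, arrival time A_4=15
draw d_5=2: τ_5=2, arrival time A_5=17
draw d_6=3: τ_6=5, arrival time A_6=22
draw d_7=4: τ_7=1, arrival time A_7=23
draw d_8=4: τ_8=1, arrival time A_8=24
draw d_9=2: τ_9=2, arrival time A_9=26
draw d_10=6: τ_10=1, arrival time A_10=27
draw d_11=5: τ_11=5, arrival time A_11=32
draw d_12=3: τ_12=5, arrival time A_12=37
draw d_13=0: τ_13=4, arrival time A_13=41
N_t over t=0..13: 0:0 1:0 2:0 3:0 4:0 5:1 6:2 7:2 8:2 9:2 10:2 11:3 12:3 13:3

3


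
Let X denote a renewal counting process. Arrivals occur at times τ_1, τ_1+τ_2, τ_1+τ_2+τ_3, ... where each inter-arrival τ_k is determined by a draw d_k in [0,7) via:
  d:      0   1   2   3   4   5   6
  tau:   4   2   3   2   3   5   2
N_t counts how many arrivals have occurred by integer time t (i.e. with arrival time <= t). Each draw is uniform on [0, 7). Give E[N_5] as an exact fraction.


Inter-arrival values over d=0..6: [4, 2, 3, 2, 3, 5, 2]
Each d has probability 1/7, so the pmf of τ is: f(2) = 3/7, f(3) = 2/7, f(4) = 1/7, f(5) = 1/7
Renewal equation for m(n) = E[N_n]: condition on τ_1 = k (if k <= n, one arrival plus a fresh copy on the remaining n−k steps): m(n) = F(n) + Σ_{k<=n} f(k)·m(n−k), where F(n) = P(τ <= n) and m(0) = 0
m(1) = F(1) = 0
m(2) = F(2) = 3/7
m(3) = F(3) = 5/7
m(4) = F(4) + f(2)·m(2) = 6/7 + 3/7·3/7 = 51/49
m(5) = F(5) + f(2)·m(3) + f(3)·m(2) = 1 + 3/7·5/7 + 2/7·3/7 = 10/7
E[N_5] = m(5) = 10/7

10/7


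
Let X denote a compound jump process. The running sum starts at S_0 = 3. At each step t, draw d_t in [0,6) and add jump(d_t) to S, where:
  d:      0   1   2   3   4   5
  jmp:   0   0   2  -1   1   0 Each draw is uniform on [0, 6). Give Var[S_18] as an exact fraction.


16

Outcome values over d=0..5: [0, 0, 2, -1, 1, 0]
Σy = 2, Σy² = 6, M = 6
μ = 2/6 = 1/3,  σ² = 6/6 − (1/3)² = 8/9
Independent increments: Var[S_18] = 18·σ² = 18·(8/9) = 16


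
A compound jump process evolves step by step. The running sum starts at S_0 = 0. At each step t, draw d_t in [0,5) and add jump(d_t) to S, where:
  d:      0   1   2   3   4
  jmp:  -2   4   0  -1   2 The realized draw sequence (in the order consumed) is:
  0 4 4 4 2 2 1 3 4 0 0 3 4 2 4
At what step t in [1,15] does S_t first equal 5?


t=0: S=0, d=0, jump=-2, S_1=-2
t=1: S=-2, d=4, jump=2, S_2=0
t=2: S=0, d=4, jump=2, S_3=2
t=3: S=2, d=4, jump=2, S_4=4
t=4: S=4, d=2, jump=0, S_5=4
t=5: S=4, d=2, jump=0, S_6=4
t=6: S=4, d=1, jump=4, S_7=8
t=7: S=8, d=3, jump=-1, S_8=7
t=8: S=7, d=4, jump=2, S_9=9
t=9: S=9, d=0, jump=-2, S_10=7
t=10: S=7, d=0, jump=-2, S_11=5
t=11: S=5, d=3, jump=-1, S_12=4
t=12: S=4, d=4, jump=2, S_13=6
t=13: S=6, d=2, jump=0, S_14=6
t=14: S=6, d=4, jump=2, S_15=8

11


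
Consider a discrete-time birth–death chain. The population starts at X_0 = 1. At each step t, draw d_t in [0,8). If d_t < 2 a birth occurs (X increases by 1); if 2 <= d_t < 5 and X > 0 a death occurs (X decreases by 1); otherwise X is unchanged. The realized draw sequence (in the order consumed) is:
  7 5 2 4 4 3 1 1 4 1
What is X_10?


t=0: X=1, d=7 → hold, X_1=1
t=1: X=1, d=5 → hold, X_2=1
t=2: X=1, d=2 → death, X_3=0
t=3: X=0, d=4 → hold, X_4=0
t=4: X=0, d=4 → hold, X_5=0
t=5: X=0, d=3 → hold, X_6=0
t=6: X=0, d=1 → birth, X_7=1
t=7: X=1, d=1 → birth, X_8=2
t=8: X=2, d=4 → death, X_9=1
t=9: X=1, d=1 → birth, X_10=2

2


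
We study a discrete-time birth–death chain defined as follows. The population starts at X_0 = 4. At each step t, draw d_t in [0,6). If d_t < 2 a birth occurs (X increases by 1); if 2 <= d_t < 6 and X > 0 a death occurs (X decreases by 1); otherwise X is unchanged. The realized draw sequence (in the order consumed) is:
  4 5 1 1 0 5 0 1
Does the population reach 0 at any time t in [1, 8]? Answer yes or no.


t=0: X=4, d=4 → death, X_1=3
t=1: X=3, d=5 → death, X_2=2
t=2: X=2, d=1 → birth, X_3=3
t=3: X=3, d=1 → birth, X_4=4
t=4: X=4, d=0 → birth, X_5=5
t=5: X=5, d=5 → death, X_6=4
t=6: X=4, d=0 → birth, X_7=5
t=7: X=5, d=1 → birth, X_8=6

no


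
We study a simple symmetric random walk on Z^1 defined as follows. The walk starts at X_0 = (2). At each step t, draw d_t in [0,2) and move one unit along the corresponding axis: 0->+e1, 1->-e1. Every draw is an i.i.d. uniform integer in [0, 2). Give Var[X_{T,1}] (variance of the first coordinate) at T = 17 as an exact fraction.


17

Outcome values over d=0..1: [1, -1]
Σy = 0, Σy² = 2, M = 2
μ = 0/2 = 0,  σ² = 2/2 − (0)² = 1
Independent increments: Var[X_17] = 17·σ² = 17·(1) = 17
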